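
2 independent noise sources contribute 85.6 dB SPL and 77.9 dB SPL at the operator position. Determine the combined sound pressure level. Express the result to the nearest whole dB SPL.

86 dB SPL

Incoherent sources combine by intensity addition: L_total = 10·log₁₀(Σ 10^(L_i/10)).
Σ 10^(L/10) = 10^(85.6/10) + 10^(77.9/10) = 4.247e+08.
L_total = 10·log₁₀(4.247e+08) = 86.28 dB SPL.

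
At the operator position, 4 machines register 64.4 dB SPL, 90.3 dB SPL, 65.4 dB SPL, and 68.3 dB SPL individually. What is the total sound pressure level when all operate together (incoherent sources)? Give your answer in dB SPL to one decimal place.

90.4 dB SPL

Incoherent sources combine by intensity addition: L_total = 10·log₁₀(Σ 10^(L_i/10)).
Σ 10^(L/10) = 10^(64.4/10) + 10^(90.3/10) + 10^(65.4/10) + 10^(68.3/10) = 1.085e+09.
L_total = 10·log₁₀(1.085e+09) = 90.35 dB SPL.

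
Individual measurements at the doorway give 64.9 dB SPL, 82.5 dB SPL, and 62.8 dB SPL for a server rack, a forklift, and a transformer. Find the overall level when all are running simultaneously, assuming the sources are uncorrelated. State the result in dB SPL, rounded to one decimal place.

82.6 dB SPL

For uncorrelated sources the intensities add, so convert each level to linear form, sum, and take 10·log₁₀ of the total.
Σ 10^(L/10) = 10^(64.9/10) + 10^(82.5/10) + 10^(62.8/10) = 1.828e+08.
L_total = 10·log₁₀(1.828e+08) = 82.62 dB SPL.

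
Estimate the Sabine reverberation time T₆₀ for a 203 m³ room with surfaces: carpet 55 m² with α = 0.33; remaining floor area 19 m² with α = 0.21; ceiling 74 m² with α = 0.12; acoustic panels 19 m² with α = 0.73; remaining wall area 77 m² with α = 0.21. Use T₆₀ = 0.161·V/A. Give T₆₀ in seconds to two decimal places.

0.54 s

A = Σ Sᵢαᵢ = 55·0.33 + 19·0.21 + 74·0.12 + 19·0.73 + 77·0.21 = 61.06 m².
T₆₀ = 0.161 × 203 / 61.06 = 0.535 s.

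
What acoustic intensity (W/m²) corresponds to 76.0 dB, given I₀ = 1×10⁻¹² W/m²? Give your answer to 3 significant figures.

I = I₀·10^(L/10) = 10⁻¹² × 10^(76.0/10) = 10^(-4.400).

3.98e-05 W/m²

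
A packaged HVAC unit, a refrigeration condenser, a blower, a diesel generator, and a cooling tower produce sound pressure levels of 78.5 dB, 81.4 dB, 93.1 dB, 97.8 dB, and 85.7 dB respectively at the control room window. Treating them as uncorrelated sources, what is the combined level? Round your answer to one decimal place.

For uncorrelated sources the intensities add, so convert each level to linear form, sum, and take 10·log₁₀ of the total.
Σ 10^(L/10) = 10^(78.5/10) + 10^(81.4/10) + 10^(93.1/10) + 10^(97.8/10) + 10^(85.7/10) = 8.648e+09.
L_total = 10·log₁₀(8.648e+09) = 99.37 dB.

99.4 dB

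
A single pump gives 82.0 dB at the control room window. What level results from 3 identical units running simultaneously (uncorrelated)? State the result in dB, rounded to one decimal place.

86.8 dB

N identical incoherent sources raise the level by 10·log₁₀ N.
L_total = 82.0 + 10·log₁₀(3) = 82.0 + 4.771 = 86.77 dB.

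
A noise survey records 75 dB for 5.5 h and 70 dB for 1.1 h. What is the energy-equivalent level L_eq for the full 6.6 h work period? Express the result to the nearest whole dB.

74 dB

L_eq = 10·log₁₀[(1/T)·Σ tᵢ·10^(Lᵢ/10)] with T = 6.6 h.
Σ tᵢ·10^(Lᵢ/10) = 5.5·10^(75/10) + 1.1·10^(70/10) = 1.849e+08.
L_eq = 10·log₁₀(1.849e+08/6.6) = 74.47 dB.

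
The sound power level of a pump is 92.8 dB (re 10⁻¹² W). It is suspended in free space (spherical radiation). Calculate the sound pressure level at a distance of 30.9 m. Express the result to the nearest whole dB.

Free-field spherical radiation: L_p = L_w − 10·log₁₀(4π·r²), r = 30.9 m.
4π·r² = 1.2e+04 m², 10·log₁₀ of that is 40.791 dB.
L_p = 92.8 − 40.791 = 52.01 dB.

52 dB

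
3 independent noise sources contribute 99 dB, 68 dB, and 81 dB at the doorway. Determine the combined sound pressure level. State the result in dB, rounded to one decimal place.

Incoherent sources combine by intensity addition: L_total = 10·log₁₀(Σ 10^(L_i/10)).
Σ 10^(L/10) = 10^(99/10) + 10^(68/10) + 10^(81/10) = 8.075e+09.
L_total = 10·log₁₀(8.075e+09) = 99.07 dB.

99.1 dB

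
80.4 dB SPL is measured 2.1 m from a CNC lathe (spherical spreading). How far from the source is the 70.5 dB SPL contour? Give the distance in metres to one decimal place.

6.6 m

The 9.9 dB drop corresponds to a distance ratio of 10^(9.9/20) for a point source.
r₂ = 2.1·10^((80.4−70.5)/20) = 2.1·10^(9.9/20) = 6.56 m.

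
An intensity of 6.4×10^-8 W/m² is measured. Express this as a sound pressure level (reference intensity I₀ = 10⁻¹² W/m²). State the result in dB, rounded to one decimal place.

Dividing by I₀ shifts the exponent by 12: I/I₀ = 6.4×10^4.
L = 10·(0.8062 + 4) = 48.06 dB.

48.1 dB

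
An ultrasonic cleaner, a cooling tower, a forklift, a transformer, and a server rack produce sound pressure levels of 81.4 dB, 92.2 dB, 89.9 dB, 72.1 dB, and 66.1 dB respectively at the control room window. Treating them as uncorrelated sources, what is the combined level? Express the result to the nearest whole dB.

For uncorrelated sources the intensities add, so convert each level to linear form, sum, and take 10·log₁₀ of the total.
Σ 10^(L/10) = 10^(81.4/10) + 10^(92.2/10) + 10^(89.9/10) + 10^(72.1/10) + 10^(66.1/10) = 2.795e+09.
L_total = 10·log₁₀(2.795e+09) = 94.46 dB.

94 dB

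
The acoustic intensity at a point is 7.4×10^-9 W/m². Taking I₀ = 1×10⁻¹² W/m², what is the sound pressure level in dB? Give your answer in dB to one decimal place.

I/I₀ = 7.4×10^-9/10⁻¹² = 7.4×10^3, and L = 10·log₁₀(I/I₀).
L = 10·(0.8692 + 3) = 38.69 dB.

38.7 dB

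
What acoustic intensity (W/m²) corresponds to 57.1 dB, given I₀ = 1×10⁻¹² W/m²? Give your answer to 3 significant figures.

5.13e-07 W/m²

I/I₀ = 10^(57.1/10) = 5.129e+05, so I = 5.129e+05 × 10⁻¹² W/m².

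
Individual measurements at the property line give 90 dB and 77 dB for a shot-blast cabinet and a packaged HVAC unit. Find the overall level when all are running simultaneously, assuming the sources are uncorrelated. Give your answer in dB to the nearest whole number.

Incoherent sources combine by intensity addition: L_total = 10·log₁₀(Σ 10^(L_i/10)).
Σ 10^(L/10) = 10^(90/10) + 10^(77/10) = 1.050e+09.
L_total = 10·log₁₀(1.050e+09) = 90.21 dB.

90 dB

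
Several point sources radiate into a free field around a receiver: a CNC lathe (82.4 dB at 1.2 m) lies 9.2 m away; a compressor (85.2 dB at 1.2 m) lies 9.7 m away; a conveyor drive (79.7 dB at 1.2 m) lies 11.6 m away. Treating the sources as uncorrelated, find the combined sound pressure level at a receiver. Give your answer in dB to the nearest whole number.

First find each source's level at the receiver (point-source: −20·log₁₀(r/r_ref)), then combine on an intensity basis.
CNC lathe: 82.4 − 20·log₁₀(9.2/1.2) = 82.4 − 17.69 = 64.71 dB.
compressor: 85.2 − 20·log₁₀(9.7/1.2) = 85.2 − 18.15 = 67.05 dB.
conveyor drive: 79.7 − 20·log₁₀(11.6/1.2) = 79.7 − 19.71 = 59.99 dB.
Σ 10^(L/10) = 9.023e+06 → L_total = 10·log₁₀(9.023e+06) = 69.55 dB.

70 dB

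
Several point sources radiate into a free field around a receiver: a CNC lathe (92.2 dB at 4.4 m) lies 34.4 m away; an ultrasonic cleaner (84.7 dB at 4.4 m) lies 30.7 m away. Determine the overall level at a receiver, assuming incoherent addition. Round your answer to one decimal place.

75.2 dB

Propagate each source to the receiver with L = L_ref − 20·log₁₀(r/r_ref), then add intensities.
CNC lathe: 92.2 − 20·log₁₀(34.4/4.4) = 92.2 − 17.86 = 74.34 dB.
ultrasonic cleaner: 84.7 − 20·log₁₀(30.7/4.4) = 84.7 − 16.87 = 67.83 dB.
Σ 10^(L/10) = 3.321e+07 → L_total = 10·log₁₀(3.321e+07) = 75.21 dB.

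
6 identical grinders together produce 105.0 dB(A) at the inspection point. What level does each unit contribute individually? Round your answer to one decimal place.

6 equal contributions raise the level by 10·log₁₀ 6 = 7.782 dB, so each unit alone gives 105.0 − 7.782.

97.2 dB(A)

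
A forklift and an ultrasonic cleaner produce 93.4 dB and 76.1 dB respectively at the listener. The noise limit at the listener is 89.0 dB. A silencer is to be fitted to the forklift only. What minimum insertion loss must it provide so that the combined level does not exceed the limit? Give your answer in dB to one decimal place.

The untreated sources together contribute 10^(76.1/10) = 4.074e+07, i.e. 76.10 dB.
The limit corresponds to 10^(89.0/10) = 7.943e+08; subtracting the fixed part leaves 7.536e+08 for the forklift, i.e. 88.77 dB.
So the forklift must be reduced from 93.4 to 88.77 dB: IL = 4.63 dB.

4.6 dB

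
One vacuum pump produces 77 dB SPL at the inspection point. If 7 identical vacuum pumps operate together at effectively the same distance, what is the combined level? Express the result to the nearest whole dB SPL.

85 dB SPL

L_total = L₁ + 10·log₁₀ N for N identical incoherent sources.
L_total = 77 + 10·log₁₀(7) = 77 + 8.451 = 85.45 dB SPL.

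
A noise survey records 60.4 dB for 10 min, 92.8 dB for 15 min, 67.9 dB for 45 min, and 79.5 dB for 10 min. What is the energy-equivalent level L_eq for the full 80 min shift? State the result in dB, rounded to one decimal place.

The energy average is taken in the linear domain: L_eq = 10·log₁₀[(Σ tᵢ·10^(Lᵢ/10))/T], T = 80 min.
Σ tᵢ·10^(Lᵢ/10) = 10·10^(60.4/10) + 15·10^(92.8/10) + 45·10^(67.9/10) + 10·10^(79.5/10) = 2.976e+10.
L_eq = 10·log₁₀(2.976e+10/80) = 85.71 dB.

85.7 dB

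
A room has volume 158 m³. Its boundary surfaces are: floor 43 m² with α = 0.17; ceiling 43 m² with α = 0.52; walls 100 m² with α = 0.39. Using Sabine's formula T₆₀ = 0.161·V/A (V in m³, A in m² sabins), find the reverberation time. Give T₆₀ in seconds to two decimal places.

Total absorption A = 43·0.17 + 43·0.52 + 100·0.39 = 68.67 m² sabins.
T₆₀ = 0.161 × 158 / 68.67 = 0.370 s.

0.37 s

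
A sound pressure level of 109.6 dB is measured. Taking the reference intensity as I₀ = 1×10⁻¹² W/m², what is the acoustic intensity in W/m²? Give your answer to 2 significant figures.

I = I₀·10^(L/10) = 10⁻¹² × 10^(109.6/10) = 10^(-1.040).

0.091 W/m²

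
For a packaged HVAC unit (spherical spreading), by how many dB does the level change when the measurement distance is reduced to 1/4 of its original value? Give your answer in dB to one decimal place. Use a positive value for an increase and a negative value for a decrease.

+12.0 dB

A point source loses 6 dB per doubling of distance; generally ΔL = −20·log₁₀(r₂/r₁).
ΔL = −20·log₁₀(0.25) = +12.04 dB.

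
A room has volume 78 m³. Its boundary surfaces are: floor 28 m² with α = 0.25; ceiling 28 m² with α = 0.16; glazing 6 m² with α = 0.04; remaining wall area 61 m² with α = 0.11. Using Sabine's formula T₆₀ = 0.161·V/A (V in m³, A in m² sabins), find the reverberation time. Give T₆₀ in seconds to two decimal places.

0.68 s

Total absorption A = 28·0.25 + 28·0.16 + 6·0.04 + 61·0.11 = 18.43 m² sabins.
T₆₀ = 0.161 × 78 / 18.43 = 0.681 s.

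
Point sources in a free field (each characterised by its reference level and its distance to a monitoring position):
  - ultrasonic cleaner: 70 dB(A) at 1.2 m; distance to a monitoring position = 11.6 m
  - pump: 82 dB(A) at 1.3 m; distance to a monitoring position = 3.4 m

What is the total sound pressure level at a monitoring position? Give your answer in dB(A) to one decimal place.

73.7 dB(A)

Apply inverse-square spreading to bring every level to the receiver, then sum 10^(L/10).
ultrasonic cleaner: 70 − 20·log₁₀(11.6/1.2) = 70 − 19.71 = 50.29 dB(A).
pump: 82 − 20·log₁₀(3.4/1.3) = 82 − 8.35 = 73.65 dB(A).
Σ 10^(L/10) = 2.328e+07 → L_total = 10·log₁₀(2.328e+07) = 73.67 dB(A).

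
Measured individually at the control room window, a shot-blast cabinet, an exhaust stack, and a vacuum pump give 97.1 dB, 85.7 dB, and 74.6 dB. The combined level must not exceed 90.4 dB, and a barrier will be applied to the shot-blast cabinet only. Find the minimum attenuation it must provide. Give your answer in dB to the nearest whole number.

Fixed contribution from the other sources: Σ 10^(L/10) = 10^(85.7/10) + 10^(74.6/10) = 4.004e+08 (86.02 dB).
The limit corresponds to 10^(90.4/10) = 1.096e+09; subtracting the fixed part leaves 6.961e+08 for the shot-blast cabinet, i.e. 88.43 dB.
So the shot-blast cabinet must be reduced from 97.1 to 88.43 dB: IL = 8.67 dB.

9 dB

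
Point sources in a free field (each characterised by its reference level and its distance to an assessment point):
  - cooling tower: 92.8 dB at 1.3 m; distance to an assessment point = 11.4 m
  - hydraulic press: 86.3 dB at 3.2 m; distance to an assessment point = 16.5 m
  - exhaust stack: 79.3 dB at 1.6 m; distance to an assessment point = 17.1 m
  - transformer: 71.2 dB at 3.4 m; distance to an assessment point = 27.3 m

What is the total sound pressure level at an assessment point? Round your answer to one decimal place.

76.2 dB

First find each source's level at the receiver (point-source: −20·log₁₀(r/r_ref)), then combine on an intensity basis.
cooling tower: 92.8 − 20·log₁₀(11.4/1.3) = 92.8 − 18.86 = 73.94 dB.
hydraulic press: 86.3 − 20·log₁₀(16.5/3.2) = 86.3 − 14.25 = 72.05 dB.
exhaust stack: 79.3 − 20·log₁₀(17.1/1.6) = 79.3 − 20.58 = 58.72 dB.
transformer: 71.2 − 20·log₁₀(27.3/3.4) = 71.2 − 18.09 = 53.11 dB.
Σ 10^(L/10) = 4.177e+07 → L_total = 10·log₁₀(4.177e+07) = 76.21 dB.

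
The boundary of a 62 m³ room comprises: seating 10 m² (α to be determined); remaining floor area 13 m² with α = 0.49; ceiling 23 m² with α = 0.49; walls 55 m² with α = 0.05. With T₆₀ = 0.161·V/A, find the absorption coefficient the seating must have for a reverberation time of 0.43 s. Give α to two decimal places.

0.28

Required total absorption A = 0.161·62/0.43 = 23.21 m².
Absorption from the other surfaces = 13·0.49 + 23·0.49 + 55·0.05 = 20.39 m², so the seating must supply 2.82 m² over 10 m².
α = 2.82/10 = 0.282.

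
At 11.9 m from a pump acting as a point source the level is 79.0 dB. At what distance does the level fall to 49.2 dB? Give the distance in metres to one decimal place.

367.7 m

For a point source L₁ − L₂ = 20·log₁₀(r₂/r₁), so r₂ = r₁·10^((L₁−L₂)/20).
r₂ = 11.9·10^((79.0−49.2)/20) = 11.9·10^(29.8/20) = 367.75 m.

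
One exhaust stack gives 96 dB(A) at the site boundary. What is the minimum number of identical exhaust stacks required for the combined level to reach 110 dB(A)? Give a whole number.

26

The shortfall is 110 − 96 = 14.0 dB, and N units add 10·log₁₀ N, so need 10·log₁₀ N ≥ 14.0.
N ≥ 10^(14.0/10) = 25.119, so N = 26.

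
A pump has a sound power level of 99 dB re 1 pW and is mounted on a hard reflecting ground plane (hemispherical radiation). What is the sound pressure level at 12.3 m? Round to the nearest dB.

The power spreads over a hemisphere of area 2π·r², so L_p = L_w − 10·log₁₀(2π·r²).
2π·r² = 950.6 m², 10·log₁₀ of that is 29.780 dB.
L_p = 99 − 29.780 = 69.22 dB.

69 dB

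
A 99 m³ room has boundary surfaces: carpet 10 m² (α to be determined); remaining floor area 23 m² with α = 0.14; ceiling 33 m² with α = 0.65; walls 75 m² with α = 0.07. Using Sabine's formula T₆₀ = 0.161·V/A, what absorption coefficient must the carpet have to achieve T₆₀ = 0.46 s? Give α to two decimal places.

A = 0.161·V/T₆₀ = 0.161·99/0.46 = 34.65 m² sabins.
Absorption from the other surfaces = 23·0.14 + 33·0.65 + 75·0.07 = 29.92 m², so the carpet must supply 4.73 m² over 10 m².
α = 4.73/10 = 0.473.

0.47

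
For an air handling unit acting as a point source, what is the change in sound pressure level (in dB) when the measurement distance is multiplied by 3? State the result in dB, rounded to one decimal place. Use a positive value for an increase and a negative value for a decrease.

Point-source spreading: ΔL = −20·log₁₀(r₂/r₁).
ΔL = −20·log₁₀(3) = -9.54 dB.

-9.5 dB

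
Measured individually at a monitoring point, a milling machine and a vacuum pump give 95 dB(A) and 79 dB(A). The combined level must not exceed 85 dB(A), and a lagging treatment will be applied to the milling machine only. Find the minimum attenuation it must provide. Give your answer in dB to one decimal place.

Fixed contribution from the other source: Σ 10^(L/10) = 10^(79/10) = 7.943e+07 (79.00 dB(A)).
The limit corresponds to 10^(85/10) = 3.162e+08; subtracting the fixed part leaves 2.368e+08 for the milling machine, i.e. 83.74 dB(A).
So the milling machine must be reduced from 95 to 83.74 dB(A): IL = 11.26 dB.

11.3 dB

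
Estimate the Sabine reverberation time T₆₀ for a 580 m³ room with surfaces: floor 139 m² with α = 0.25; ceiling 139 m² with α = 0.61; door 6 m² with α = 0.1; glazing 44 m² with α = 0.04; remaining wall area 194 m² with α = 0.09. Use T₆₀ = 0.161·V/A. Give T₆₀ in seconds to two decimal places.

Total absorption A = 139·0.25 + 139·0.61 + 6·0.1 + 44·0.04 + 194·0.09 = 139.36 m² sabins.
T₆₀ = 0.161·V/A = 0.161·580/139.36 = 0.670 s.

0.67 s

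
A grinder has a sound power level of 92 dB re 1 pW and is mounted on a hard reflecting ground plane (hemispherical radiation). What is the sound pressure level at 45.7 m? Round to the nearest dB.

Free-field hemispherical radiation: L_p = L_w − 10·log₁₀(2π·r²), r = 45.7 m.
2π·r² = 1.312e+04 m², 10·log₁₀ of that is 41.180 dB.
L_p = 92 − 41.180 = 50.82 dB.

51 dB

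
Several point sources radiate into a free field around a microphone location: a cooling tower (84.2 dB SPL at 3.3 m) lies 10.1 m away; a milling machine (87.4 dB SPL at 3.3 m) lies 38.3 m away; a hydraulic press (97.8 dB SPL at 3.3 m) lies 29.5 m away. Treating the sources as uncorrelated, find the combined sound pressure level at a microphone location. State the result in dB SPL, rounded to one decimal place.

Apply inverse-square spreading to bring every level to the receiver, then sum 10^(L/10).
cooling tower: 84.2 − 20·log₁₀(10.1/3.3) = 84.2 − 9.72 = 74.48 dB SPL.
milling machine: 87.4 − 20·log₁₀(38.3/3.3) = 87.4 − 21.29 = 66.11 dB SPL.
hydraulic press: 97.8 − 20·log₁₀(29.5/3.3) = 97.8 − 19.03 = 78.77 dB SPL.
Σ 10^(L/10) = 1.076e+08 → L_total = 10·log₁₀(1.076e+08) = 80.32 dB SPL.

80.3 dB SPL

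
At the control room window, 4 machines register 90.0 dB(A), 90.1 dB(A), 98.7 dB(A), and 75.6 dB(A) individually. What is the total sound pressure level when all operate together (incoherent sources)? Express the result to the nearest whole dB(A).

100 dB(A)

For uncorrelated sources the intensities add, so convert each level to linear form, sum, and take 10·log₁₀ of the total.
Σ 10^(L/10) = 10^(90.0/10) + 10^(90.1/10) + 10^(98.7/10) + 10^(75.6/10) = 9.473e+09.
L_total = 10·log₁₀(9.473e+09) = 99.76 dB(A).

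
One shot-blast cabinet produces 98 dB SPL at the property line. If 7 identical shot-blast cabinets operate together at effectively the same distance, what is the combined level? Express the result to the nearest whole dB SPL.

With 7 equal, uncorrelated contributions the intensity is 7× that of one unit, giving a rise of 10·log₁₀ 7.
L_total = 98 + 10·log₁₀(7) = 98 + 8.451 = 106.45 dB SPL.

106 dB SPL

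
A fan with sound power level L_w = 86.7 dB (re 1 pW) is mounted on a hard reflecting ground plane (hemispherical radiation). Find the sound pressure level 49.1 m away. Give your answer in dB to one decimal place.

The power spreads over a hemisphere of area 2π·r², so L_p = L_w − 10·log₁₀(2π·r²).
2π·r² = 1.515e+04 m², 10·log₁₀ of that is 41.803 dB.
L_p = 86.7 − 41.803 = 44.90 dB.

44.9 dB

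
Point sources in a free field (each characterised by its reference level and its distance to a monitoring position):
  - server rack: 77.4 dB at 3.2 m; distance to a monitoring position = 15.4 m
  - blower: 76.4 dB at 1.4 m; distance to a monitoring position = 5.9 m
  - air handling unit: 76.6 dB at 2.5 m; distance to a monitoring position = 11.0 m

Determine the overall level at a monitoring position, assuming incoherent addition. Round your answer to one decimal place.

Apply inverse-square spreading to bring every level to the receiver, then sum 10^(L/10).
server rack: 77.4 − 20·log₁₀(15.4/3.2) = 77.4 − 13.65 = 63.75 dB.
blower: 76.4 − 20·log₁₀(5.9/1.4) = 76.4 − 12.49 = 63.91 dB.
air handling unit: 76.6 − 20·log₁₀(11.0/2.5) = 76.6 − 12.87 = 63.73 dB.
Σ 10^(L/10) = 7.192e+06 → L_total = 10·log₁₀(7.192e+06) = 68.57 dB.

68.6 dB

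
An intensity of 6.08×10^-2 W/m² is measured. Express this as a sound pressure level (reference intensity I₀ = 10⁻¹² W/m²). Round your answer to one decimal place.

107.8 dB

Dividing by I₀ shifts the exponent by 12: I/I₀ = 6.08×10^10.
L = 10·(0.7839 + 10) = 107.84 dB.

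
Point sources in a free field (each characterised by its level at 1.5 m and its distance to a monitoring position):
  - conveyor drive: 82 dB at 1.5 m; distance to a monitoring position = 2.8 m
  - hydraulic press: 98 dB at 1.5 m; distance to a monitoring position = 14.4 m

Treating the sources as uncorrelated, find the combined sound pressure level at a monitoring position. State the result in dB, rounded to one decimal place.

Apply inverse-square spreading to bring every level to the receiver, then sum 10^(L/10).
conveyor drive: 82 − 20·log₁₀(2.8/1.5) = 82 − 5.42 = 76.58 dB.
hydraulic press: 98 − 20·log₁₀(14.4/1.5) = 98 − 19.65 = 78.35 dB.
Σ 10^(L/10) = 1.139e+08 → L_total = 10·log₁₀(1.139e+08) = 80.57 dB.

80.6 dB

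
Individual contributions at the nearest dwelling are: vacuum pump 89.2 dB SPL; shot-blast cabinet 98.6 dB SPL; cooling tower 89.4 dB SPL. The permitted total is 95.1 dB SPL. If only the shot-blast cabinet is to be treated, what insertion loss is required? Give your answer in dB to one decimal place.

6.7 dB

Everything except the shot-blast cabinet sums to 10^(89.2/10) + 10^(89.4/10) = 1.703e+09 in linear terms, 92.31 dB SPL.
The limit corresponds to 10^(95.1/10) = 3.236e+09; subtracting the fixed part leaves 1.533e+09 for the shot-blast cabinet, i.e. 91.86 dB SPL.
Required insertion loss = 98.6 − 91.86 = 6.74 dB.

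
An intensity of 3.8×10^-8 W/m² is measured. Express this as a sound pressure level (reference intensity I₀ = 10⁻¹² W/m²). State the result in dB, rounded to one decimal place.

I/I₀ = 3.8×10^-8/10⁻¹² = 3.8×10^4, and L = 10·log₁₀(I/I₀).
L = 10·(0.5798 + 4) = 45.80 dB.

45.8 dB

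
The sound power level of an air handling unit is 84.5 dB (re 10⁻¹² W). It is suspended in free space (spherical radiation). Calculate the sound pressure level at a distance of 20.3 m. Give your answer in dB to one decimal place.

The power spreads over a sphere of area 4π·r², so L_p = L_w − 10·log₁₀(4π·r²).
4π·r² = 5178 m², 10·log₁₀ of that is 37.142 dB.
L_p = 84.5 − 37.142 = 47.36 dB.

47.4 dB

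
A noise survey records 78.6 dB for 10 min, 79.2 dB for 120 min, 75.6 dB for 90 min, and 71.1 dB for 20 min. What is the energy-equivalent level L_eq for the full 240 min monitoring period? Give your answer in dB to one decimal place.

77.7 dB

L_eq = 10·log₁₀[(1/T)·Σ tᵢ·10^(Lᵢ/10)] with T = 240 min.
Σ tᵢ·10^(Lᵢ/10) = 10·10^(78.6/10) + 120·10^(79.2/10) + 90·10^(75.6/10) + 20·10^(71.1/10) = 1.423e+10.
L_eq = 10·log₁₀(1.423e+10/240) = 77.73 dB.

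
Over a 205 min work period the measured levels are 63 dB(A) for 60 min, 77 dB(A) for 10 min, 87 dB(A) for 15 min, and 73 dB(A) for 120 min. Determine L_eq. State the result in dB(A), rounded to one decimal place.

77.1 dB(A)

L_eq = 10·log₁₀[(1/T)·Σ tᵢ·10^(Lᵢ/10)] with T = 205 min.
Σ tᵢ·10^(Lᵢ/10) = 60·10^(63/10) + 10·10^(77/10) + 15·10^(87/10) + 120·10^(73/10) = 1.053e+10.
L_eq = 10·log₁₀(1.053e+10/205) = 77.11 dB(A).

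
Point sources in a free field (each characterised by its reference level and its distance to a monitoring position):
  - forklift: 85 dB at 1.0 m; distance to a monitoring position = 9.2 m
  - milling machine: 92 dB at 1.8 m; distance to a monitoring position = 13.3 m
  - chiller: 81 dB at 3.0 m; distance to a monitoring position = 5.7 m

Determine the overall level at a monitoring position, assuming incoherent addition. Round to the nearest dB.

78 dB

Apply inverse-square spreading to bring every level to the receiver, then sum 10^(L/10).
forklift: 85 − 20·log₁₀(9.2/1.0) = 85 − 19.28 = 65.72 dB.
milling machine: 92 − 20·log₁₀(13.3/1.8) = 92 − 17.37 = 74.63 dB.
chiller: 81 − 20·log₁₀(5.7/3.0) = 81 − 5.58 = 75.42 dB.
Σ 10^(L/10) = 6.764e+07 → L_total = 10·log₁₀(6.764e+07) = 78.30 dB.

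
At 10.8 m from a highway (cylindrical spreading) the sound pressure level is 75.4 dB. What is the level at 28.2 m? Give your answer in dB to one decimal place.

For a line source, L₂ = L₁ − 10·log₁₀(r₂/r₁).
L₂ = 75.4 − 10·log₁₀(28.2/10.8) = 75.4 − 4.168 = 71.23 dB.

71.2 dB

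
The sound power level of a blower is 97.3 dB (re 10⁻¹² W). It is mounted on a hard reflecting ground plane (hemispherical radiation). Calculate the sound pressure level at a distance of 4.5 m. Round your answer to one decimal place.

76.3 dB

L_p = L_w − 10·log₁₀(2π·r²) with r = 4.5 m.
2π·r² = 127.2 m², 10·log₁₀ of that is 21.046 dB.
L_p = 97.3 − 21.046 = 76.25 dB.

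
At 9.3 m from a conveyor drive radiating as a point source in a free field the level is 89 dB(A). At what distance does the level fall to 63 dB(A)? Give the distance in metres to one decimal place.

185.6 m

Point-source spreading drops the level by 20·log₁₀(r₂/r₁); inverting, r₂/r₁ = 10^(ΔL/20).
r₂ = 9.3·10^((89−63)/20) = 9.3·10^(26.0/20) = 185.56 m.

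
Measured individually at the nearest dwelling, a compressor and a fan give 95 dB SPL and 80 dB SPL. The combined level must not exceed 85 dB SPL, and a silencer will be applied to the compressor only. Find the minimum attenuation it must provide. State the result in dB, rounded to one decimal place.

Everything except the compressor sums to 10^(80/10) = 1.000e+08 in linear terms, 80.00 dB SPL.
To meet 85 dB SPL overall, the treated compressor may contribute at most 10^(85/10) − 1.000e+08 = 2.162e+08, i.e. 83.35 dB SPL.
So the compressor must be reduced from 95 to 83.35 dB SPL: IL = 11.65 dB.

11.7 dB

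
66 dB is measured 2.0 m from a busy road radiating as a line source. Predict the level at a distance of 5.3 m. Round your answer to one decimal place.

Line-source attenuation: ΔL = 10·log₁₀(r₂/r₁) = 10·log₁₀(5.3/2.0) = 4.232 dB.
L₂ = 66 − 10·log₁₀(5.3/2.0) = 66 − 4.232 = 61.77 dB.

61.8 dB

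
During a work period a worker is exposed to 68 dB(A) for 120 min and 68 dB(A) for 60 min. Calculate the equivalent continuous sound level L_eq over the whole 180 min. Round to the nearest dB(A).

Weight each interval's intensity by its duration and average over T = 180 min:
Σ tᵢ·10^(Lᵢ/10) = 120·10^(68/10) + 60·10^(68/10) = 1.136e+09.
L_eq = 10·log₁₀(1.136e+09/180) = 68.00 dB(A).

68 dB(A)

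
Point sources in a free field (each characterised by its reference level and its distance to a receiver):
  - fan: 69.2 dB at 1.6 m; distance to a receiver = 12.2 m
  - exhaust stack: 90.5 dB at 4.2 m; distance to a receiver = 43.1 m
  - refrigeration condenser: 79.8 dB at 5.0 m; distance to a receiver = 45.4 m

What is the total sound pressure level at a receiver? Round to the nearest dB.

Apply inverse-square spreading to bring every level to the receiver, then sum 10^(L/10).
fan: 69.2 − 20·log₁₀(12.2/1.6) = 69.2 − 17.64 = 51.56 dB.
exhaust stack: 90.5 − 20·log₁₀(43.1/4.2) = 90.5 − 20.22 = 70.28 dB.
refrigeration condenser: 79.8 − 20·log₁₀(45.4/5.0) = 79.8 − 19.16 = 60.64 dB.
Σ 10^(L/10) = 1.196e+07 → L_total = 10·log₁₀(1.196e+07) = 70.78 dB.

71 dB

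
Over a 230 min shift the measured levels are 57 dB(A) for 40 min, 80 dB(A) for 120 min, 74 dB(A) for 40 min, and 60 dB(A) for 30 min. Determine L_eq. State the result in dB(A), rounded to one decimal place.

L_eq = 10·log₁₀[(1/T)·Σ tᵢ·10^(Lᵢ/10)] with T = 230 min.
Σ tᵢ·10^(Lᵢ/10) = 40·10^(57/10) + 120·10^(80/10) + 40·10^(74/10) + 30·10^(60/10) = 1.305e+10.
L_eq = 10·log₁₀(1.305e+10/230) = 77.54 dB(A).

77.5 dB(A)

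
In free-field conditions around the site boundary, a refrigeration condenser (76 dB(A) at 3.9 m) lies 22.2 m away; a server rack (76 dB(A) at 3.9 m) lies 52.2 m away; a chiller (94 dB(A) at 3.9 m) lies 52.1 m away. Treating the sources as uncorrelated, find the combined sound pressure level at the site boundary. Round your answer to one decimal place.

71.9 dB(A)

First find each source's level at the receiver (point-source: −20·log₁₀(r/r_ref)), then combine on an intensity basis.
refrigeration condenser: 76 − 20·log₁₀(22.2/3.9) = 76 − 15.11 = 60.89 dB(A).
server rack: 76 − 20·log₁₀(52.2/3.9) = 76 − 22.53 = 53.47 dB(A).
chiller: 94 − 20·log₁₀(52.1/3.9) = 94 − 22.52 = 71.48 dB(A).
Σ 10^(L/10) = 1.553e+07 → L_total = 10·log₁₀(1.553e+07) = 71.91 dB(A).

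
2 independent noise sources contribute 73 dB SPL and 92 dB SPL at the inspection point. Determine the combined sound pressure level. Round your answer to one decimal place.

92.1 dB SPL

For uncorrelated sources the intensities add, so convert each level to linear form, sum, and take 10·log₁₀ of the total.
Σ 10^(L/10) = 10^(73/10) + 10^(92/10) = 1.605e+09.
L_total = 10·log₁₀(1.605e+09) = 92.05 dB SPL.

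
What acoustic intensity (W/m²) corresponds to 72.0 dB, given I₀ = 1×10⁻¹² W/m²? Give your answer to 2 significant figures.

I/I₀ = 10^(72.0/10) = 1.585e+07, so I = 1.585e+07 × 10⁻¹² W/m².

1.6e-05 W/m²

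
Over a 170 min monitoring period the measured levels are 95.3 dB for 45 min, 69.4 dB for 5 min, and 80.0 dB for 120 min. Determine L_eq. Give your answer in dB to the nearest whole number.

90 dB

The energy average is taken in the linear domain: L_eq = 10·log₁₀[(Σ tᵢ·10^(Lᵢ/10))/T], T = 170 min.
Σ tᵢ·10^(Lᵢ/10) = 45·10^(95.3/10) + 5·10^(69.4/10) + 120·10^(80.0/10) = 1.645e+11.
L_eq = 10·log₁₀(1.645e+11/170) = 89.86 dB.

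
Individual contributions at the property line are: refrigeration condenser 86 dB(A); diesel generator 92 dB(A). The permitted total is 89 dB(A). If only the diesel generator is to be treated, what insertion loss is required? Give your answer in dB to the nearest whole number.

6 dB

Everything except the diesel generator sums to 10^(86/10) = 3.981e+08 in linear terms, 86.00 dB(A).
The limit corresponds to 10^(89/10) = 7.943e+08; subtracting the fixed part leaves 3.962e+08 for the diesel generator, i.e. 85.98 dB(A).
So the diesel generator must be reduced from 92 to 85.98 dB(A): IL = 6.02 dB.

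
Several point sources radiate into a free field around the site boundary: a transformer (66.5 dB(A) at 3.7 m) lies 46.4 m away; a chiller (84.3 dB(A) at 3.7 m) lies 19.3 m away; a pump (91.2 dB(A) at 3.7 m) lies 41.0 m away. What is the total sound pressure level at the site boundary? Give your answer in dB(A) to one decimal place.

73.2 dB(A)

Propagate each source to the receiver with L = L_ref − 20·log₁₀(r/r_ref), then add intensities.
transformer: 66.5 − 20·log₁₀(46.4/3.7) = 66.5 − 21.97 = 44.53 dB(A).
chiller: 84.3 − 20·log₁₀(19.3/3.7) = 84.3 − 14.35 = 69.95 dB(A).
pump: 91.2 − 20·log₁₀(41.0/3.7) = 91.2 − 20.89 = 70.31 dB(A).
Σ 10^(L/10) = 2.066e+07 → L_total = 10·log₁₀(2.066e+07) = 73.15 dB(A).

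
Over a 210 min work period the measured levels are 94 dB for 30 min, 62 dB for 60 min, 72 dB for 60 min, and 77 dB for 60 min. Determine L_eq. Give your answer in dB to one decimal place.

85.8 dB

Weight each interval's intensity by its duration and average over T = 210 min:
Σ tᵢ·10^(Lᵢ/10) = 30·10^(94/10) + 60·10^(62/10) + 60·10^(72/10) + 60·10^(77/10) = 7.941e+10.
L_eq = 10·log₁₀(7.941e+10/210) = 85.78 dB.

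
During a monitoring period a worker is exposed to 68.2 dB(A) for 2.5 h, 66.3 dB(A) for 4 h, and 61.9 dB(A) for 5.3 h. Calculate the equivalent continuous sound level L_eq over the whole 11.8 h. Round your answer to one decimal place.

L_eq = 10·log₁₀[(1/T)·Σ tᵢ·10^(Lᵢ/10)] with T = 11.8 h.
Σ tᵢ·10^(Lᵢ/10) = 2.5·10^(68.2/10) + 4·10^(66.3/10) + 5.3·10^(61.9/10) = 4.179e+07.
L_eq = 10·log₁₀(4.179e+07/11.8) = 65.49 dB(A).

65.5 dB(A)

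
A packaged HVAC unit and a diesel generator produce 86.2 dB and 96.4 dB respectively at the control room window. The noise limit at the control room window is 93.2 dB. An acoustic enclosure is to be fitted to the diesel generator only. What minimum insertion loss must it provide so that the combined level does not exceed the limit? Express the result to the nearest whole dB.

The untreated sources together contribute 10^(86.2/10) = 4.169e+08, i.e. 86.20 dB.
To meet 93.2 dB overall, the treated diesel generator may contribute at most 10^(93.2/10) − 4.169e+08 = 1.672e+09, i.e. 92.23 dB.
So the diesel generator must be reduced from 96.4 to 92.23 dB: IL = 4.17 dB.

4 dB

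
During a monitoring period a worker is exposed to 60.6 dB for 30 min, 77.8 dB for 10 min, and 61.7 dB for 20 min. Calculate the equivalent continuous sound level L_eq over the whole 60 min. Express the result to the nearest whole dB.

The energy average is taken in the linear domain: L_eq = 10·log₁₀[(Σ tᵢ·10^(Lᵢ/10))/T], T = 60 min.
Σ tᵢ·10^(Lᵢ/10) = 30·10^(60.6/10) + 10·10^(77.8/10) + 20·10^(61.7/10) = 6.666e+08.
L_eq = 10·log₁₀(6.666e+08/60) = 70.46 dB.

70 dB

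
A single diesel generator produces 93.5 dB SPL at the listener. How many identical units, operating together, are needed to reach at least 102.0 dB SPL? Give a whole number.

8

The shortfall is 102.0 − 93.5 = 8.5 dB, and N units add 10·log₁₀ N, so need 10·log₁₀ N ≥ 8.5.
N ≥ 10^(8.5/10) = 7.079, so N = 8.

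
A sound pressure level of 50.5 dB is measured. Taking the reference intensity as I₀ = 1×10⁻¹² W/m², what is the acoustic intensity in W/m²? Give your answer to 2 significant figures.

I/I₀ = 10^(50.5/10) = 1.122e+05, so I = 1.122e+05 × 10⁻¹² W/m².

1.1e-07 W/m²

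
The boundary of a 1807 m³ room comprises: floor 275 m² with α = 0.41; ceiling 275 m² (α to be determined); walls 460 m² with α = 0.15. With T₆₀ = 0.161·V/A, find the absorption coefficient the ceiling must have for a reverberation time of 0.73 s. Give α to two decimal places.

A = 0.161·V/T₆₀ = 0.161·1807/0.73 = 398.53 m² sabins.
Absorption from the other surfaces = 275·0.41 + 460·0.15 = 181.75 m², so the ceiling must supply 216.78 m² over 275 m².
α = 216.78/275 = 0.788.

0.79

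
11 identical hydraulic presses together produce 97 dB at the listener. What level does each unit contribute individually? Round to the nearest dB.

87 dB

For N identical incoherent sources L_total = L₁ + 10·log₁₀ N, so L₁ = 97 − 10·log₁₀(11) = 97 − 10.414.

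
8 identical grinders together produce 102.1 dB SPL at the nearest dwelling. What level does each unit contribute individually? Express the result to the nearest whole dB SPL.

93 dB SPL

8 equal contributions raise the level by 10·log₁₀ 8 = 9.031 dB, so each unit alone gives 102.1 − 9.031.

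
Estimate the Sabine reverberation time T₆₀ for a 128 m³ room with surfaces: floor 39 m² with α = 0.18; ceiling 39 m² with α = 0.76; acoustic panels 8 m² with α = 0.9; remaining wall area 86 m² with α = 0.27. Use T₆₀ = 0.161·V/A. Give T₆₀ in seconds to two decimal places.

Summing Sᵢαᵢ: 39·0.18 + 39·0.76 + 8·0.9 + 86·0.27 = 67.08 m².
T₆₀ = 0.161·V/A = 0.161·128/67.08 = 0.307 s.

0.31 s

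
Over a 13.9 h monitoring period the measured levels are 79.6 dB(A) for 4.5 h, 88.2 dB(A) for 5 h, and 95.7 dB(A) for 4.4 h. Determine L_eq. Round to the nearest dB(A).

The energy average is taken in the linear domain: L_eq = 10·log₁₀[(Σ tᵢ·10^(Lᵢ/10))/T], T = 13.9 h.
Σ tᵢ·10^(Lᵢ/10) = 4.5·10^(79.6/10) + 5·10^(88.2/10) + 4.4·10^(95.7/10) = 2.006e+10.
L_eq = 10·log₁₀(2.006e+10/13.9) = 91.59 dB(A).

92 dB(A)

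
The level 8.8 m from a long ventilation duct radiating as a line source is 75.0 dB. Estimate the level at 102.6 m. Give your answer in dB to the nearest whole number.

For a line source, L₂ = L₁ − 10·log₁₀(r₂/r₁).
L₂ = 75.0 − 10·log₁₀(102.6/8.8) = 75.0 − 10.667 = 64.33 dB.

64 dB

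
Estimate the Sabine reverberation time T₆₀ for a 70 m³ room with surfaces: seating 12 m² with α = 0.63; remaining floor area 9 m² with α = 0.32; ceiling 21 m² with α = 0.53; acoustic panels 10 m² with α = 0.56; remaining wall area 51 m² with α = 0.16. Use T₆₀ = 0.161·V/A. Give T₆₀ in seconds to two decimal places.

0.32 s

Summing Sᵢαᵢ: 12·0.63 + 9·0.32 + 21·0.53 + 10·0.56 + 51·0.16 = 35.33 m².
T₆₀ = 0.161 × 70 / 35.33 = 0.319 s.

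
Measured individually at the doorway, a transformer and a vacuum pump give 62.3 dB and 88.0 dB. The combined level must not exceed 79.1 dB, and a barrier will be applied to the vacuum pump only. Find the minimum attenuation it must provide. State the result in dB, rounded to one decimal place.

9.0 dB

The untreated sources together contribute 10^(62.3/10) = 1.698e+06, i.e. 62.30 dB.
The limit corresponds to 10^(79.1/10) = 8.128e+07; subtracting the fixed part leaves 7.958e+07 for the vacuum pump, i.e. 79.01 dB.
So the vacuum pump must be reduced from 88.0 to 79.01 dB: IL = 8.99 dB.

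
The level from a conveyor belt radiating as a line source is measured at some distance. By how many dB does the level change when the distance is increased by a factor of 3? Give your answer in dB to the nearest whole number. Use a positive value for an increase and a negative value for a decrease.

-5 dB

With cylindrical spreading the level changes by −10·log₁₀(r₂/r₁).
ΔL = −10·log₁₀(3) = -4.77 dB.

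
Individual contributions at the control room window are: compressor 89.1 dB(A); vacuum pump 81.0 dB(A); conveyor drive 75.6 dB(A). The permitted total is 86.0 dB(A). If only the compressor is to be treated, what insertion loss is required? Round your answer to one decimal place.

The untreated sources together contribute 10^(81.0/10) + 10^(75.6/10) = 1.622e+08, i.e. 82.10 dB(A).
The limit corresponds to 10^(86.0/10) = 3.981e+08; subtracting the fixed part leaves 2.359e+08 for the compressor, i.e. 83.73 dB(A).
Required insertion loss = 89.1 − 83.73 = 5.37 dB.

5.4 dB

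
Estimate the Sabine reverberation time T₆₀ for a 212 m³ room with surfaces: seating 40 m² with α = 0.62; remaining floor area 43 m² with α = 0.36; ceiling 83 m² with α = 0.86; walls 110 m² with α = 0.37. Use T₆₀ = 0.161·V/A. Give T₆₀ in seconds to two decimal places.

Summing Sᵢαᵢ: 40·0.62 + 43·0.36 + 83·0.86 + 110·0.37 = 152.36 m².
T₆₀ = 0.161 × 212 / 152.36 = 0.224 s.

0.22 s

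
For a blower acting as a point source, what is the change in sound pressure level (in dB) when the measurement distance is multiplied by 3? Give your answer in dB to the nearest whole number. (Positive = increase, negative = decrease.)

A point source loses 6 dB per doubling of distance; generally ΔL = −20·log₁₀(r₂/r₁).
ΔL = −20·log₁₀(3) = -9.54 dB.

-10 dB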